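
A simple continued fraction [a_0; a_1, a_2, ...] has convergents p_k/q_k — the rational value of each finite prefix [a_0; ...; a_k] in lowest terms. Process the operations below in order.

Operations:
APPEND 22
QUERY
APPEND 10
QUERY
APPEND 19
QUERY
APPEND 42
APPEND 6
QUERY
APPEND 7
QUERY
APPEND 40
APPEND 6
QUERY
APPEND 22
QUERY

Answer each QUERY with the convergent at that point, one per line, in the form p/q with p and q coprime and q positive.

22/1
221/10
4221/191
1069239/48383
7662176/346713
1852999850/83848131
41073552979/1858575785

APPEND 22: p_0 = 22·1 + 0 = 22, q_0 = 22·0 + 1 = 1 → 22/1
APPEND 10: p_1 = 10·22 + 1 = 221, q_1 = 10·1 + 0 = 10 → 221/10
APPEND 19: p_2 = 19·221 + 22 = 4221, q_2 = 19·10 + 1 = 191 → 4221/191
APPEND 42: p_3 = 42·4221 + 221 = 177503, q_3 = 42·191 + 10 = 8032 → 177503/8032
APPEND 6: p_4 = 6·177503 + 4221 = 1069239, q_4 = 6·8032 + 191 = 48383 → 1069239/48383
APPEND 7: p_5 = 7·1069239 + 177503 = 7662176, q_5 = 7·48383 + 8032 = 346713 → 7662176/346713
APPEND 40: p_6 = 40·7662176 + 1069239 = 307556279, q_6 = 40·346713 + 48383 = 13916903 → 307556279/13916903
APPEND 6: p_7 = 6·307556279 + 7662176 = 1852999850, q_7 = 6·13916903 + 346713 = 83848131 → 1852999850/83848131
APPEND 22: p_8 = 22·1852999850 + 307556279 = 41073552979, q_8 = 22·83848131 + 13916903 = 1858575785 → 41073552979/1858575785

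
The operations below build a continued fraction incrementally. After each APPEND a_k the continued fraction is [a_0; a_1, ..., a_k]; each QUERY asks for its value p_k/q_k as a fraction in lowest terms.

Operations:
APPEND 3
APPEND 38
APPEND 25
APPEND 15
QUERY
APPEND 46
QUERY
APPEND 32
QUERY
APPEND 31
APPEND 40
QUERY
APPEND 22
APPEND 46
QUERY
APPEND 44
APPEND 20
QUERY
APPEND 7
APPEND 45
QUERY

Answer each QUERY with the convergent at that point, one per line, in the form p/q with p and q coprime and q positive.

43285/14303
1993988/658889
63850901/21098751
79318727661/26209905551
80441014228867/26580751450983
70903473403241047/23429187481161863
22564849418299448257/7456279109188998188

APPEND 3: p_0 = 3·1 + 0 = 3, q_0 = 3·0 + 1 = 1 → 3/1
APPEND 38: p_1 = 38·3 + 1 = 115, q_1 = 38·1 + 0 = 38 → 115/38
APPEND 25: p_2 = 25·115 + 3 = 2878, q_2 = 25·38 + 1 = 951 → 2878/951
APPEND 15: p_3 = 15·2878 + 115 = 43285, q_3 = 15·951 + 38 = 14303 → 43285/14303
APPEND 46: p_4 = 46·43285 + 2878 = 1993988, q_4 = 46·14303 + 951 = 658889 → 1993988/658889
APPEND 32: p_5 = 32·1993988 + 43285 = 63850901, q_5 = 32·658889 + 14303 = 21098751 → 63850901/21098751
APPEND 31: p_6 = 31·63850901 + 1993988 = 1981371919, q_6 = 31·21098751 + 658889 = 654720170 → 1981371919/654720170
APPEND 40: p_7 = 40·1981371919 + 63850901 = 79318727661, q_7 = 40·654720170 + 21098751 = 26209905551 → 79318727661/26209905551
APPEND 22: p_8 = 22·79318727661 + 1981371919 = 1746993380461, q_8 = 22·26209905551 + 654720170 = 577272642292 → 1746993380461/577272642292
APPEND 46: p_9 = 46·1746993380461 + 79318727661 = 80441014228867, q_9 = 46·577272642292 + 26209905551 = 26580751450983 → 80441014228867/26580751450983
APPEND 44: p_10 = 44·80441014228867 + 1746993380461 = 3541151619450609, q_10 = 44·26580751450983 + 577272642292 = 1170130336485544 → 3541151619450609/1170130336485544
APPEND 20: p_11 = 20·3541151619450609 + 80441014228867 = 70903473403241047, q_11 = 20·1170130336485544 + 26580751450983 = 23429187481161863 → 70903473403241047/23429187481161863
APPEND 7: p_12 = 7·70903473403241047 + 3541151619450609 = 499865465442137938, q_12 = 7·23429187481161863 + 1170130336485544 = 165174442704618585 → 499865465442137938/165174442704618585
APPEND 45: p_13 = 45·499865465442137938 + 70903473403241047 = 22564849418299448257, q_13 = 45·165174442704618585 + 23429187481161863 = 7456279109188998188 → 22564849418299448257/7456279109188998188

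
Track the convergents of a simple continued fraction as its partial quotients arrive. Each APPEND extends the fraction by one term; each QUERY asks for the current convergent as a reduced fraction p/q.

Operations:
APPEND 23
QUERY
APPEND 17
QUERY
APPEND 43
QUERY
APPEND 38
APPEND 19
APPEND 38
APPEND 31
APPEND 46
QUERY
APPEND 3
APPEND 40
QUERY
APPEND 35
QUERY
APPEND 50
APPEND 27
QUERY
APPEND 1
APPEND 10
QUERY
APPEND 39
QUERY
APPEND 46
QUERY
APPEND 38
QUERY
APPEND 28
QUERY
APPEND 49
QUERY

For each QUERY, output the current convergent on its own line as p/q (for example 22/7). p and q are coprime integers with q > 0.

APPEND 23: p_0 = 23·1 + 0 = 23, q_0 = 23·0 + 1 = 1 → 23/1
APPEND 17: p_1 = 17·23 + 1 = 392, q_1 = 17·1 + 0 = 17 → 392/17
APPEND 43: p_2 = 43·392 + 23 = 16879, q_2 = 43·17 + 1 = 732 → 16879/732
APPEND 38: p_3 = 38·16879 + 392 = 641794, q_3 = 38·732 + 17 = 27833 → 641794/27833
APPEND 19: p_4 = 19·641794 + 16879 = 12210965, q_4 = 19·27833 + 732 = 529559 → 12210965/529559
APPEND 38: p_5 = 38·12210965 + 641794 = 464658464, q_5 = 38·529559 + 27833 = 20151075 → 464658464/20151075
APPEND 31: p_6 = 31·464658464 + 12210965 = 14416623349, q_6 = 31·20151075 + 529559 = 625212884 → 14416623349/625212884
APPEND 46: p_7 = 46·14416623349 + 464658464 = 663629332518, q_7 = 46·625212884 + 20151075 = 28779943739 → 663629332518/28779943739
APPEND 3: p_8 = 3·663629332518 + 14416623349 = 2005304620903, q_8 = 3·28779943739 + 625212884 = 86965044101 → 2005304620903/86965044101
APPEND 40: p_9 = 40·2005304620903 + 663629332518 = 80875814168638, q_9 = 40·86965044101 + 28779943739 = 3507381707779 → 80875814168638/3507381707779
APPEND 35: p_10 = 35·80875814168638 + 2005304620903 = 2832658800523233, q_10 = 35·3507381707779 + 86965044101 = 122845324816366 → 2832658800523233/122845324816366
APPEND 50: p_11 = 50·2832658800523233 + 80875814168638 = 141713815840330288, q_11 = 50·122845324816366 + 3507381707779 = 6145773622526079 → 141713815840330288/6145773622526079
APPEND 27: p_12 = 27·141713815840330288 + 2832658800523233 = 3829105686489441009, q_12 = 27·6145773622526079 + 122845324816366 = 166058733133020499 → 3829105686489441009/166058733133020499
APPEND 1: p_13 = 1·3829105686489441009 + 141713815840330288 = 3970819502329771297, q_13 = 1·166058733133020499 + 6145773622526079 = 172204506755546578 → 3970819502329771297/172204506755546578
APPEND 10: p_14 = 10·3970819502329771297 + 3829105686489441009 = 43537300709787153979, q_14 = 10·172204506755546578 + 166058733133020499 = 1888103800688486279 → 43537300709787153979/1888103800688486279
APPEND 39: p_15 = 39·43537300709787153979 + 3970819502329771297 = 1701925547184028776478, q_15 = 39·1888103800688486279 + 172204506755546578 = 73808252733606511459 → 1701925547184028776478/73808252733606511459
APPEND 46: p_16 = 46·1701925547184028776478 + 43537300709787153979 = 78332112471175110871967, q_16 = 46·73808252733606511459 + 1888103800688486279 = 3397067729546588013393 → 78332112471175110871967/3397067729546588013393
APPEND 38: p_17 = 38·78332112471175110871967 + 1701925547184028776478 = 2978322199451838241911224, q_17 = 38·3397067729546588013393 + 73808252733606511459 = 129162381975503951020393 → 2978322199451838241911224/129162381975503951020393
APPEND 28: p_18 = 28·2978322199451838241911224 + 78332112471175110871967 = 83471353697122645884386239, q_18 = 28·129162381975503951020393 + 3397067729546588013393 = 3619943763043657216584397 → 83471353697122645884386239/3619943763043657216584397
APPEND 49: p_19 = 49·83471353697122645884386239 + 2978322199451838241911224 = 4093074653358461486576836935, q_19 = 49·3619943763043657216584397 + 129162381975503951020393 = 177506406771114707563655846 → 4093074653358461486576836935/177506406771114707563655846

23/1
392/17
16879/732
663629332518/28779943739
80875814168638/3507381707779
2832658800523233/122845324816366
3829105686489441009/166058733133020499
43537300709787153979/1888103800688486279
1701925547184028776478/73808252733606511459
78332112471175110871967/3397067729546588013393
2978322199451838241911224/129162381975503951020393
83471353697122645884386239/3619943763043657216584397
4093074653358461486576836935/177506406771114707563655846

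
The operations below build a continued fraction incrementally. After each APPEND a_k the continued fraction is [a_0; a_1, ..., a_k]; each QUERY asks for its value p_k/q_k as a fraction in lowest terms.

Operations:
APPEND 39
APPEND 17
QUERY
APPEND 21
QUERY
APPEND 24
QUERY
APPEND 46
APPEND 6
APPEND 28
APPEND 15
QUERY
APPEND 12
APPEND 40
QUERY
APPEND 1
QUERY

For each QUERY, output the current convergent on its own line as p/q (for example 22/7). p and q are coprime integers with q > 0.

664/17
13983/358
336256/8609
39480713395/1010805641
19095256440555/488886630121
19571650833734/501083525733

APPEND 39: p_0 = 39·1 + 0 = 39, q_0 = 39·0 + 1 = 1 → 39/1
APPEND 17: p_1 = 17·39 + 1 = 664, q_1 = 17·1 + 0 = 17 → 664/17
APPEND 21: p_2 = 21·664 + 39 = 13983, q_2 = 21·17 + 1 = 358 → 13983/358
APPEND 24: p_3 = 24·13983 + 664 = 336256, q_3 = 24·358 + 17 = 8609 → 336256/8609
APPEND 46: p_4 = 46·336256 + 13983 = 15481759, q_4 = 46·8609 + 358 = 396372 → 15481759/396372
APPEND 6: p_5 = 6·15481759 + 336256 = 93226810, q_5 = 6·396372 + 8609 = 2386841 → 93226810/2386841
APPEND 28: p_6 = 28·93226810 + 15481759 = 2625832439, q_6 = 28·2386841 + 396372 = 67227920 → 2625832439/67227920
APPEND 15: p_7 = 15·2625832439 + 93226810 = 39480713395, q_7 = 15·67227920 + 2386841 = 1010805641 → 39480713395/1010805641
APPEND 12: p_8 = 12·39480713395 + 2625832439 = 476394393179, q_8 = 12·1010805641 + 67227920 = 12196895612 → 476394393179/12196895612
APPEND 40: p_9 = 40·476394393179 + 39480713395 = 19095256440555, q_9 = 40·12196895612 + 1010805641 = 488886630121 → 19095256440555/488886630121
APPEND 1: p_10 = 1·19095256440555 + 476394393179 = 19571650833734, q_10 = 1·488886630121 + 12196895612 = 501083525733 → 19571650833734/501083525733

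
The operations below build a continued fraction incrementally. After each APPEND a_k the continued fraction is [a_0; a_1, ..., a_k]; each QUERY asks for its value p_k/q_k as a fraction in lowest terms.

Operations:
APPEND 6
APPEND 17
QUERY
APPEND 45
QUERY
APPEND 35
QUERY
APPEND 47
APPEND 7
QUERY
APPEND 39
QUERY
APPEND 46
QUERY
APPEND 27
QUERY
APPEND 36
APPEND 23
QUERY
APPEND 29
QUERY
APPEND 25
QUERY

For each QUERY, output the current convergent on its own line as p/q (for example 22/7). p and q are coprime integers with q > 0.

103/17
4641/766
162538/26827
53670027/8858272
2100774980/346734243
96689319107/15958633450
2612712390869/431229837393
2168162426369862/357856583768147
62970864700116389/10393381162055861
1576439779929279587/260192385635164672

APPEND 6: p_0 = 6·1 + 0 = 6, q_0 = 6·0 + 1 = 1 → 6/1
APPEND 17: p_1 = 17·6 + 1 = 103, q_1 = 17·1 + 0 = 17 → 103/17
APPEND 45: p_2 = 45·103 + 6 = 4641, q_2 = 45·17 + 1 = 766 → 4641/766
APPEND 35: p_3 = 35·4641 + 103 = 162538, q_3 = 35·766 + 17 = 26827 → 162538/26827
APPEND 47: p_4 = 47·162538 + 4641 = 7643927, q_4 = 47·26827 + 766 = 1261635 → 7643927/1261635
APPEND 7: p_5 = 7·7643927 + 162538 = 53670027, q_5 = 7·1261635 + 26827 = 8858272 → 53670027/8858272
APPEND 39: p_6 = 39·53670027 + 7643927 = 2100774980, q_6 = 39·8858272 + 1261635 = 346734243 → 2100774980/346734243
APPEND 46: p_7 = 46·2100774980 + 53670027 = 96689319107, q_7 = 46·346734243 + 8858272 = 15958633450 → 96689319107/15958633450
APPEND 27: p_8 = 27·96689319107 + 2100774980 = 2612712390869, q_8 = 27·15958633450 + 346734243 = 431229837393 → 2612712390869/431229837393
APPEND 36: p_9 = 36·2612712390869 + 96689319107 = 94154335390391, q_9 = 36·431229837393 + 15958633450 = 15540232779598 → 94154335390391/15540232779598
APPEND 23: p_10 = 23·94154335390391 + 2612712390869 = 2168162426369862, q_10 = 23·15540232779598 + 431229837393 = 357856583768147 → 2168162426369862/357856583768147
APPEND 29: p_11 = 29·2168162426369862 + 94154335390391 = 62970864700116389, q_11 = 29·357856583768147 + 15540232779598 = 10393381162055861 → 62970864700116389/10393381162055861
APPEND 25: p_12 = 25·62970864700116389 + 2168162426369862 = 1576439779929279587, q_12 = 25·10393381162055861 + 357856583768147 = 260192385635164672 → 1576439779929279587/260192385635164672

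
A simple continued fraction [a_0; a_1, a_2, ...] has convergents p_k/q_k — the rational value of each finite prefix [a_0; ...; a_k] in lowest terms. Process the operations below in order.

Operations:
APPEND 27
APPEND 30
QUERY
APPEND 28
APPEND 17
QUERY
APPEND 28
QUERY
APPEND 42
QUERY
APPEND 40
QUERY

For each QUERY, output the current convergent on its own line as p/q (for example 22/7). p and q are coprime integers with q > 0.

APPEND 27: p_0 = 27·1 + 0 = 27, q_0 = 27·0 + 1 = 1 → 27/1
APPEND 30: p_1 = 30·27 + 1 = 811, q_1 = 30·1 + 0 = 30 → 811/30
APPEND 28: p_2 = 28·811 + 27 = 22735, q_2 = 28·30 + 1 = 841 → 22735/841
APPEND 17: p_3 = 17·22735 + 811 = 387306, q_3 = 17·841 + 30 = 14327 → 387306/14327
APPEND 28: p_4 = 28·387306 + 22735 = 10867303, q_4 = 28·14327 + 841 = 401997 → 10867303/401997
APPEND 42: p_5 = 42·10867303 + 387306 = 456814032, q_5 = 42·401997 + 14327 = 16898201 → 456814032/16898201
APPEND 40: p_6 = 40·456814032 + 10867303 = 18283428583, q_6 = 40·16898201 + 401997 = 676330037 → 18283428583/676330037

811/30
387306/14327
10867303/401997
456814032/16898201
18283428583/676330037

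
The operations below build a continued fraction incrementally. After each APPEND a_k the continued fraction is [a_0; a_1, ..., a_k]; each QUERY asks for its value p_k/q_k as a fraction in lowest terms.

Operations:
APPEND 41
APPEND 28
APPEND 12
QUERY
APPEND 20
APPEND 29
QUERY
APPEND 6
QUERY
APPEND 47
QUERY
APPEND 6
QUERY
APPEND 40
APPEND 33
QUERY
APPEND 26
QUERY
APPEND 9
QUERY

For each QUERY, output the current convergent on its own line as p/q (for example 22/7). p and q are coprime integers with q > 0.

APPEND 41: p_0 = 41·1 + 0 = 41, q_0 = 41·0 + 1 = 1 → 41/1
APPEND 28: p_1 = 28·41 + 1 = 1149, q_1 = 28·1 + 0 = 28 → 1149/28
APPEND 12: p_2 = 12·1149 + 41 = 13829, q_2 = 12·28 + 1 = 337 → 13829/337
APPEND 20: p_3 = 20·13829 + 1149 = 277729, q_3 = 20·337 + 28 = 6768 → 277729/6768
APPEND 29: p_4 = 29·277729 + 13829 = 8067970, q_4 = 29·6768 + 337 = 196609 → 8067970/196609
APPEND 6: p_5 = 6·8067970 + 277729 = 48685549, q_5 = 6·196609 + 6768 = 1186422 → 48685549/1186422
APPEND 47: p_6 = 47·48685549 + 8067970 = 2296288773, q_6 = 47·1186422 + 196609 = 55958443 → 2296288773/55958443
APPEND 6: p_7 = 6·2296288773 + 48685549 = 13826418187, q_7 = 6·55958443 + 1186422 = 336937080 → 13826418187/336937080
APPEND 40: p_8 = 40·13826418187 + 2296288773 = 555353016253, q_8 = 40·336937080 + 55958443 = 13533441643 → 555353016253/13533441643
APPEND 33: p_9 = 33·555353016253 + 13826418187 = 18340475954536, q_9 = 33·13533441643 + 336937080 = 446940511299 → 18340475954536/446940511299
APPEND 26: p_10 = 26·18340475954536 + 555353016253 = 477407727834189, q_10 = 26·446940511299 + 13533441643 = 11633986735417 → 477407727834189/11633986735417
APPEND 9: p_11 = 9·477407727834189 + 18340475954536 = 4315010026462237, q_11 = 9·11633986735417 + 446940511299 = 105152821130052 → 4315010026462237/105152821130052

13829/337
8067970/196609
48685549/1186422
2296288773/55958443
13826418187/336937080
18340475954536/446940511299
477407727834189/11633986735417
4315010026462237/105152821130052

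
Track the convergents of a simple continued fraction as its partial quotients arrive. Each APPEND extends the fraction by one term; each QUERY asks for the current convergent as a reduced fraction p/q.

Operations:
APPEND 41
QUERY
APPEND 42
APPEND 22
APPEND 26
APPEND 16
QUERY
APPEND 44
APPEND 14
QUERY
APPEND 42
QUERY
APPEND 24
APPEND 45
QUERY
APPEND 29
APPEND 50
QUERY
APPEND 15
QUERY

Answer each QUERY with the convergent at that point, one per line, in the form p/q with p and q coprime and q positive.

41/1
15851467/386397
9794191969/238744237
412054515591/10044283514
445871669992476/10868613969299
647454748287390326/15782423946881499
9724761401843202847/237051790309880729

APPEND 41: p_0 = 41·1 + 0 = 41, q_0 = 41·0 + 1 = 1 → 41/1
APPEND 42: p_1 = 42·41 + 1 = 1723, q_1 = 42·1 + 0 = 42 → 1723/42
APPEND 22: p_2 = 22·1723 + 41 = 37947, q_2 = 22·42 + 1 = 925 → 37947/925
APPEND 26: p_3 = 26·37947 + 1723 = 988345, q_3 = 26·925 + 42 = 24092 → 988345/24092
APPEND 16: p_4 = 16·988345 + 37947 = 15851467, q_4 = 16·24092 + 925 = 386397 → 15851467/386397
APPEND 44: p_5 = 44·15851467 + 988345 = 698452893, q_5 = 44·386397 + 24092 = 17025560 → 698452893/17025560
APPEND 14: p_6 = 14·698452893 + 15851467 = 9794191969, q_6 = 14·17025560 + 386397 = 238744237 → 9794191969/238744237
APPEND 42: p_7 = 42·9794191969 + 698452893 = 412054515591, q_7 = 42·238744237 + 17025560 = 10044283514 → 412054515591/10044283514
APPEND 24: p_8 = 24·412054515591 + 9794191969 = 9899102566153, q_8 = 24·10044283514 + 238744237 = 241301548573 → 9899102566153/241301548573
APPEND 45: p_9 = 45·9899102566153 + 412054515591 = 445871669992476, q_9 = 45·241301548573 + 10044283514 = 10868613969299 → 445871669992476/10868613969299
APPEND 29: p_10 = 29·445871669992476 + 9899102566153 = 12940177532347957, q_10 = 29·10868613969299 + 241301548573 = 315431106658244 → 12940177532347957/315431106658244
APPEND 50: p_11 = 50·12940177532347957 + 445871669992476 = 647454748287390326, q_11 = 50·315431106658244 + 10868613969299 = 15782423946881499 → 647454748287390326/15782423946881499
APPEND 15: p_12 = 15·647454748287390326 + 12940177532347957 = 9724761401843202847, q_12 = 15·15782423946881499 + 315431106658244 = 237051790309880729 → 9724761401843202847/237051790309880729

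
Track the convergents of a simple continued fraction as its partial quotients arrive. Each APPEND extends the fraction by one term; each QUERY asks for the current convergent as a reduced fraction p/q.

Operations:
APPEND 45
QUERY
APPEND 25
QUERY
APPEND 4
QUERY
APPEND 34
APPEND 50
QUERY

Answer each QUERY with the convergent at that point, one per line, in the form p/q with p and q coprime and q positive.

APPEND 45: p_0 = 45·1 + 0 = 45, q_0 = 45·0 + 1 = 1 → 45/1
APPEND 25: p_1 = 25·45 + 1 = 1126, q_1 = 25·1 + 0 = 25 → 1126/25
APPEND 4: p_2 = 4·1126 + 45 = 4549, q_2 = 4·25 + 1 = 101 → 4549/101
APPEND 34: p_3 = 34·4549 + 1126 = 155792, q_3 = 34·101 + 25 = 3459 → 155792/3459
APPEND 50: p_4 = 50·155792 + 4549 = 7794149, q_4 = 50·3459 + 101 = 173051 → 7794149/173051

45/1
1126/25
4549/101
7794149/173051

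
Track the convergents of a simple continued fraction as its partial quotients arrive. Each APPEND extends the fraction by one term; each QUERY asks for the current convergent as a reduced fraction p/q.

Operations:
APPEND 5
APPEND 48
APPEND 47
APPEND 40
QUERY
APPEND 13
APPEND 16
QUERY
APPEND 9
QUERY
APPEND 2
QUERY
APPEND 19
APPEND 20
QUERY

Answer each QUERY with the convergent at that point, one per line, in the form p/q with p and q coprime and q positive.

453521/90328
94967201/18914664
860611914/171408497
1816191029/361731658
709181020329/141247931638

APPEND 5: p_0 = 5·1 + 0 = 5, q_0 = 5·0 + 1 = 1 → 5/1
APPEND 48: p_1 = 48·5 + 1 = 241, q_1 = 48·1 + 0 = 48 → 241/48
APPEND 47: p_2 = 47·241 + 5 = 11332, q_2 = 47·48 + 1 = 2257 → 11332/2257
APPEND 40: p_3 = 40·11332 + 241 = 453521, q_3 = 40·2257 + 48 = 90328 → 453521/90328
APPEND 13: p_4 = 13·453521 + 11332 = 5907105, q_4 = 13·90328 + 2257 = 1176521 → 5907105/1176521
APPEND 16: p_5 = 16·5907105 + 453521 = 94967201, q_5 = 16·1176521 + 90328 = 18914664 → 94967201/18914664
APPEND 9: p_6 = 9·94967201 + 5907105 = 860611914, q_6 = 9·18914664 + 1176521 = 171408497 → 860611914/171408497
APPEND 2: p_7 = 2·860611914 + 94967201 = 1816191029, q_7 = 2·171408497 + 18914664 = 361731658 → 1816191029/361731658
APPEND 19: p_8 = 19·1816191029 + 860611914 = 35368241465, q_8 = 19·361731658 + 171408497 = 7044309999 → 35368241465/7044309999
APPEND 20: p_9 = 20·35368241465 + 1816191029 = 709181020329, q_9 = 20·7044309999 + 361731658 = 141247931638 → 709181020329/141247931638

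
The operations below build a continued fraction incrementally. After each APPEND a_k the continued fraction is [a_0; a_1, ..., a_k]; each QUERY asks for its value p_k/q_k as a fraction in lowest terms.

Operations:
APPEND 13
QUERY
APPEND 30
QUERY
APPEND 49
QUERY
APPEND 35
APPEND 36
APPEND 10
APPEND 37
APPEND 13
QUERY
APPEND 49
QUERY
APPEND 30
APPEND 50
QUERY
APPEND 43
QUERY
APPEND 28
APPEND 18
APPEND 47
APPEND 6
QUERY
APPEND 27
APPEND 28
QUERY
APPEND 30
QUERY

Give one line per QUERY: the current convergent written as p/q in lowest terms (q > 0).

13/1
391/30
19172/1471
117233735446/8994931393
5753452357189/441442124393
8641793674912989/663054375283543
371769848825709643/28524590395855532
53238018427271069093269/4084765544924143154456
40548747171917063010956809/3111162478069288612622628
1217908683341565097183770825/93445841403240242824016989

APPEND 13: p_0 = 13·1 + 0 = 13, q_0 = 13·0 + 1 = 1 → 13/1
APPEND 30: p_1 = 30·13 + 1 = 391, q_1 = 30·1 + 0 = 30 → 391/30
APPEND 49: p_2 = 49·391 + 13 = 19172, q_2 = 49·30 + 1 = 1471 → 19172/1471
APPEND 35: p_3 = 35·19172 + 391 = 671411, q_3 = 35·1471 + 30 = 51515 → 671411/51515
APPEND 36: p_4 = 36·671411 + 19172 = 24189968, q_4 = 36·51515 + 1471 = 1856011 → 24189968/1856011
APPEND 10: p_5 = 10·24189968 + 671411 = 242571091, q_5 = 10·1856011 + 51515 = 18611625 → 242571091/18611625
APPEND 37: p_6 = 37·242571091 + 24189968 = 8999320335, q_6 = 37·18611625 + 1856011 = 690486136 → 8999320335/690486136
APPEND 13: p_7 = 13·8999320335 + 242571091 = 117233735446, q_7 = 13·690486136 + 18611625 = 8994931393 → 117233735446/8994931393
APPEND 49: p_8 = 49·117233735446 + 8999320335 = 5753452357189, q_8 = 49·8994931393 + 690486136 = 441442124393 → 5753452357189/441442124393
APPEND 30: p_9 = 30·5753452357189 + 117233735446 = 172720804451116, q_9 = 30·441442124393 + 8994931393 = 13252258663183 → 172720804451116/13252258663183
APPEND 50: p_10 = 50·172720804451116 + 5753452357189 = 8641793674912989, q_10 = 50·13252258663183 + 441442124393 = 663054375283543 → 8641793674912989/663054375283543
APPEND 43: p_11 = 43·8641793674912989 + 172720804451116 = 371769848825709643, q_11 = 43·663054375283543 + 13252258663183 = 28524590395855532 → 371769848825709643/28524590395855532
APPEND 28: p_12 = 28·371769848825709643 + 8641793674912989 = 10418197560794782993, q_12 = 28·28524590395855532 + 663054375283543 = 799351585459238439 → 10418197560794782993/799351585459238439
APPEND 18: p_13 = 18·10418197560794782993 + 371769848825709643 = 187899325943131803517, q_13 = 18·799351585459238439 + 28524590395855532 = 14416853128662147434 → 187899325943131803517/14416853128662147434
APPEND 47: p_14 = 47·187899325943131803517 + 10418197560794782993 = 8841686516887989548292, q_14 = 47·14416853128662147434 + 799351585459238439 = 678391448632580167837 → 8841686516887989548292/678391448632580167837
APPEND 6: p_15 = 6·8841686516887989548292 + 187899325943131803517 = 53238018427271069093269, q_15 = 6·678391448632580167837 + 14416853128662147434 = 4084765544924143154456 → 53238018427271069093269/4084765544924143154456
APPEND 27: p_16 = 27·53238018427271069093269 + 8841686516887989548292 = 1446268184053206855066555, q_16 = 27·4084765544924143154456 + 678391448632580167837 = 110967061161584445338149 → 1446268184053206855066555/110967061161584445338149
APPEND 28: p_17 = 28·1446268184053206855066555 + 53238018427271069093269 = 40548747171917063010956809, q_17 = 28·110967061161584445338149 + 4084765544924143154456 = 3111162478069288612622628 → 40548747171917063010956809/3111162478069288612622628
APPEND 30: p_18 = 30·40548747171917063010956809 + 1446268184053206855066555 = 1217908683341565097183770825, q_18 = 30·3111162478069288612622628 + 110967061161584445338149 = 93445841403240242824016989 → 1217908683341565097183770825/93445841403240242824016989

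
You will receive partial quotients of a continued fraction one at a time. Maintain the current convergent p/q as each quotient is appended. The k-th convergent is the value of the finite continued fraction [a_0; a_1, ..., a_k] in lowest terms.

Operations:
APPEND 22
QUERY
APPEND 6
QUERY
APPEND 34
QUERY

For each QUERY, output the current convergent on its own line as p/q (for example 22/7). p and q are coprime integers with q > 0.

APPEND 22: p_0 = 22·1 + 0 = 22, q_0 = 22·0 + 1 = 1 → 22/1
APPEND 6: p_1 = 6·22 + 1 = 133, q_1 = 6·1 + 0 = 6 → 133/6
APPEND 34: p_2 = 34·133 + 22 = 4544, q_2 = 34·6 + 1 = 205 → 4544/205

22/1
133/6
4544/205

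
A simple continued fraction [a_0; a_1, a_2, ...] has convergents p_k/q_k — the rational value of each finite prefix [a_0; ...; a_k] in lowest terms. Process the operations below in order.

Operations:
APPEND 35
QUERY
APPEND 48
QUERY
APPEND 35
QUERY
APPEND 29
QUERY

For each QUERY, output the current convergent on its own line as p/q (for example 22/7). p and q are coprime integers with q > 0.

APPEND 35: p_0 = 35·1 + 0 = 35, q_0 = 35·0 + 1 = 1 → 35/1
APPEND 48: p_1 = 48·35 + 1 = 1681, q_1 = 48·1 + 0 = 48 → 1681/48
APPEND 35: p_2 = 35·1681 + 35 = 58870, q_2 = 35·48 + 1 = 1681 → 58870/1681
APPEND 29: p_3 = 29·58870 + 1681 = 1708911, q_3 = 29·1681 + 48 = 48797 → 1708911/48797

35/1
1681/48
58870/1681
1708911/48797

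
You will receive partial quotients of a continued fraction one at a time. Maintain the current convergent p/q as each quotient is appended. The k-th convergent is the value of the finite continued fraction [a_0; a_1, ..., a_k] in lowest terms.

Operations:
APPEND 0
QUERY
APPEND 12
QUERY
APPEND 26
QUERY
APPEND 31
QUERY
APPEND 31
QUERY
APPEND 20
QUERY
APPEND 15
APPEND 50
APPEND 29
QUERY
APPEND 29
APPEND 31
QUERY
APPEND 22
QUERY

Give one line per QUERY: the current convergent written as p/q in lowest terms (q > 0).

APPEND 0: p_0 = 0·1 + 0 = 0, q_0 = 0·0 + 1 = 1 → 0/1
APPEND 12: p_1 = 12·0 + 1 = 1, q_1 = 12·1 + 0 = 12 → 1/12
APPEND 26: p_2 = 26·1 + 0 = 26, q_2 = 26·12 + 1 = 313 → 26/313
APPEND 31: p_3 = 31·26 + 1 = 807, q_3 = 31·313 + 12 = 9715 → 807/9715
APPEND 31: p_4 = 31·807 + 26 = 25043, q_4 = 31·9715 + 313 = 301478 → 25043/301478
APPEND 20: p_5 = 20·25043 + 807 = 501667, q_5 = 20·301478 + 9715 = 6039275 → 501667/6039275
APPEND 15: p_6 = 15·501667 + 25043 = 7550048, q_6 = 15·6039275 + 301478 = 90890603 → 7550048/90890603
APPEND 50: p_7 = 50·7550048 + 501667 = 378004067, q_7 = 50·90890603 + 6039275 = 4550569425 → 378004067/4550569425
APPEND 29: p_8 = 29·378004067 + 7550048 = 10969667991, q_8 = 29·4550569425 + 90890603 = 132057403928 → 10969667991/132057403928
APPEND 29: p_9 = 29·10969667991 + 378004067 = 318498375806, q_9 = 29·132057403928 + 4550569425 = 3834215283337 → 318498375806/3834215283337
APPEND 31: p_10 = 31·318498375806 + 10969667991 = 9884419317977, q_10 = 31·3834215283337 + 132057403928 = 118992731187375 → 9884419317977/118992731187375
APPEND 22: p_11 = 22·9884419317977 + 318498375806 = 217775723371300, q_11 = 22·118992731187375 + 3834215283337 = 2621674301405587 → 217775723371300/2621674301405587

0/1
1/12
26/313
807/9715
25043/301478
501667/6039275
10969667991/132057403928
9884419317977/118992731187375
217775723371300/2621674301405587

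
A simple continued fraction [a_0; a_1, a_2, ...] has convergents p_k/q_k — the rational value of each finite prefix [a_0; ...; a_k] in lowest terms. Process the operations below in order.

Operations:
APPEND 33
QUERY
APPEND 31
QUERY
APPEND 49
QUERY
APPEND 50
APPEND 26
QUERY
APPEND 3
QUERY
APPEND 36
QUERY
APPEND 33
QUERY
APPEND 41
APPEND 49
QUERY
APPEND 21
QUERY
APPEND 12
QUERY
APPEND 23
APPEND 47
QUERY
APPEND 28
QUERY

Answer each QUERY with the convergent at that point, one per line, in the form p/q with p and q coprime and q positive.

APPEND 33: p_0 = 33·1 + 0 = 33, q_0 = 33·0 + 1 = 1 → 33/1
APPEND 31: p_1 = 31·33 + 1 = 1024, q_1 = 31·1 + 0 = 31 → 1024/31
APPEND 49: p_2 = 49·1024 + 33 = 50209, q_2 = 49·31 + 1 = 1520 → 50209/1520
APPEND 50: p_3 = 50·50209 + 1024 = 2511474, q_3 = 50·1520 + 31 = 76031 → 2511474/76031
APPEND 26: p_4 = 26·2511474 + 50209 = 65348533, q_4 = 26·76031 + 1520 = 1978326 → 65348533/1978326
APPEND 3: p_5 = 3·65348533 + 2511474 = 198557073, q_5 = 3·1978326 + 76031 = 6011009 → 198557073/6011009
APPEND 36: p_6 = 36·198557073 + 65348533 = 7213403161, q_6 = 36·6011009 + 1978326 = 218374650 → 7213403161/218374650
APPEND 33: p_7 = 33·7213403161 + 198557073 = 238240861386, q_7 = 33·218374650 + 6011009 = 7212374459 → 238240861386/7212374459
APPEND 41: p_8 = 41·238240861386 + 7213403161 = 9775088719987, q_8 = 41·7212374459 + 218374650 = 295925727469 → 9775088719987/295925727469
APPEND 49: p_9 = 49·9775088719987 + 238240861386 = 479217588140749, q_9 = 49·295925727469 + 7212374459 = 14507573020440 → 479217588140749/14507573020440
APPEND 21: p_10 = 21·479217588140749 + 9775088719987 = 10073344439675716, q_10 = 21·14507573020440 + 295925727469 = 304954959156709 → 10073344439675716/304954959156709
APPEND 12: p_11 = 12·10073344439675716 + 479217588140749 = 121359350864249341, q_11 = 12·304954959156709 + 14507573020440 = 3673967082900948 → 121359350864249341/3673967082900948
APPEND 23: p_12 = 23·121359350864249341 + 10073344439675716 = 2801338414317410559, q_12 = 23·3673967082900948 + 304954959156709 = 84806197865878513 → 2801338414317410559/84806197865878513
APPEND 47: p_13 = 47·2801338414317410559 + 121359350864249341 = 131784264823782545614, q_13 = 47·84806197865878513 + 3673967082900948 = 3989565266779191059 → 131784264823782545614/3989565266779191059
APPEND 28: p_14 = 28·131784264823782545614 + 2801338414317410559 = 3692760753480228687751, q_14 = 28·3989565266779191059 + 84806197865878513 = 111792633667683228165 → 3692760753480228687751/111792633667683228165

33/1
1024/31
50209/1520
65348533/1978326
198557073/6011009
7213403161/218374650
238240861386/7212374459
479217588140749/14507573020440
10073344439675716/304954959156709
121359350864249341/3673967082900948
131784264823782545614/3989565266779191059
3692760753480228687751/111792633667683228165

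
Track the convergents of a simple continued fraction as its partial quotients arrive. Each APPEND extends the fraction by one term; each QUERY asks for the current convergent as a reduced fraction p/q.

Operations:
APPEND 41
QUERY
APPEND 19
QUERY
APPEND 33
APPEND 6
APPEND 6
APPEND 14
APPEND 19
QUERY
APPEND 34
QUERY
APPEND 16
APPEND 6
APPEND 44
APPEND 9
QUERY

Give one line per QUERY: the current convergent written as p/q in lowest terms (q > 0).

APPEND 41: p_0 = 41·1 + 0 = 41, q_0 = 41·0 + 1 = 1 → 41/1
APPEND 19: p_1 = 19·41 + 1 = 780, q_1 = 19·1 + 0 = 19 → 780/19
APPEND 33: p_2 = 33·780 + 41 = 25781, q_2 = 33·19 + 1 = 628 → 25781/628
APPEND 6: p_3 = 6·25781 + 780 = 155466, q_3 = 6·628 + 19 = 3787 → 155466/3787
APPEND 6: p_4 = 6·155466 + 25781 = 958577, q_4 = 6·3787 + 628 = 23350 → 958577/23350
APPEND 14: p_5 = 14·958577 + 155466 = 13575544, q_5 = 14·23350 + 3787 = 330687 → 13575544/330687
APPEND 19: p_6 = 19·13575544 + 958577 = 258893913, q_6 = 19·330687 + 23350 = 6306403 → 258893913/6306403
APPEND 34: p_7 = 34·258893913 + 13575544 = 8815968586, q_7 = 34·6306403 + 330687 = 214748389 → 8815968586/214748389
APPEND 16: p_8 = 16·8815968586 + 258893913 = 141314391289, q_8 = 16·214748389 + 6306403 = 3442280627 → 141314391289/3442280627
APPEND 6: p_9 = 6·141314391289 + 8815968586 = 856702316320, q_9 = 6·3442280627 + 214748389 = 20868432151 → 856702316320/20868432151
APPEND 44: p_10 = 44·856702316320 + 141314391289 = 37836216309369, q_10 = 44·20868432151 + 3442280627 = 921653295271 → 37836216309369/921653295271
APPEND 9: p_11 = 9·37836216309369 + 856702316320 = 341382649100641, q_11 = 9·921653295271 + 20868432151 = 8315748089590 → 341382649100641/8315748089590

41/1
780/19
258893913/6306403
8815968586/214748389
341382649100641/8315748089590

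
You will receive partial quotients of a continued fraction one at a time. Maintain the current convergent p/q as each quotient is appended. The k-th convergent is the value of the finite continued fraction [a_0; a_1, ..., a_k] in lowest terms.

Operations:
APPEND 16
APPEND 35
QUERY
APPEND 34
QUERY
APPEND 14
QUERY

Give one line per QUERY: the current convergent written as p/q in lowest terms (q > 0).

561/35
19090/1191
267821/16709

APPEND 16: p_0 = 16·1 + 0 = 16, q_0 = 16·0 + 1 = 1 → 16/1
APPEND 35: p_1 = 35·16 + 1 = 561, q_1 = 35·1 + 0 = 35 → 561/35
APPEND 34: p_2 = 34·561 + 16 = 19090, q_2 = 34·35 + 1 = 1191 → 19090/1191
APPEND 14: p_3 = 14·19090 + 561 = 267821, q_3 = 14·1191 + 35 = 16709 → 267821/16709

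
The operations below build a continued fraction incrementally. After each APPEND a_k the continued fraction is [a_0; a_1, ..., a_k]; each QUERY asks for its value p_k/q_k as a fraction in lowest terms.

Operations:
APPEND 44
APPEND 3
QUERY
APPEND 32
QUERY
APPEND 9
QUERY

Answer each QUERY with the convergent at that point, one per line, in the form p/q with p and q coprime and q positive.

APPEND 44: p_0 = 44·1 + 0 = 44, q_0 = 44·0 + 1 = 1 → 44/1
APPEND 3: p_1 = 3·44 + 1 = 133, q_1 = 3·1 + 0 = 3 → 133/3
APPEND 32: p_2 = 32·133 + 44 = 4300, q_2 = 32·3 + 1 = 97 → 4300/97
APPEND 9: p_3 = 9·4300 + 133 = 38833, q_3 = 9·97 + 3 = 876 → 38833/876

133/3
4300/97
38833/876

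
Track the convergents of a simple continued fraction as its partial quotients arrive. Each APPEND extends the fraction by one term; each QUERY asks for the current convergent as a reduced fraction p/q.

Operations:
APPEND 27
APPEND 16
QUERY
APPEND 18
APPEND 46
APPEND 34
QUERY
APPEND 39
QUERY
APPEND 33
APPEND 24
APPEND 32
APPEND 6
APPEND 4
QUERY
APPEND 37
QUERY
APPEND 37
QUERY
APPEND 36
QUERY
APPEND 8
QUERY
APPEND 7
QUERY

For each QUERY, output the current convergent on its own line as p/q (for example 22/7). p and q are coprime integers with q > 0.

433/16
12254587/452829
478289092/17673641
305575092340951/11291548502586
11379631621871417/420497827278911
421351945101583380/15569711157822293
15180049655278873097/560930099508881459
121861749187332568156/4503010507228873965
868212293966606850189/32082003650110999214

APPEND 27: p_0 = 27·1 + 0 = 27, q_0 = 27·0 + 1 = 1 → 27/1
APPEND 16: p_1 = 16·27 + 1 = 433, q_1 = 16·1 + 0 = 16 → 433/16
APPEND 18: p_2 = 18·433 + 27 = 7821, q_2 = 18·16 + 1 = 289 → 7821/289
APPEND 46: p_3 = 46·7821 + 433 = 360199, q_3 = 46·289 + 16 = 13310 → 360199/13310
APPEND 34: p_4 = 34·360199 + 7821 = 12254587, q_4 = 34·13310 + 289 = 452829 → 12254587/452829
APPEND 39: p_5 = 39·12254587 + 360199 = 478289092, q_5 = 39·452829 + 13310 = 17673641 → 478289092/17673641
APPEND 33: p_6 = 33·478289092 + 12254587 = 15795794623, q_6 = 33·17673641 + 452829 = 583682982 → 15795794623/583682982
APPEND 24: p_7 = 24·15795794623 + 478289092 = 379577360044, q_7 = 24·583682982 + 17673641 = 14026065209 → 379577360044/14026065209
APPEND 32: p_8 = 32·379577360044 + 15795794623 = 12162271316031, q_8 = 32·14026065209 + 583682982 = 449417769670 → 12162271316031/449417769670
APPEND 6: p_9 = 6·12162271316031 + 379577360044 = 73353205256230, q_9 = 6·449417769670 + 14026065209 = 2710532683229 → 73353205256230/2710532683229
APPEND 4: p_10 = 4·73353205256230 + 12162271316031 = 305575092340951, q_10 = 4·2710532683229 + 449417769670 = 11291548502586 → 305575092340951/11291548502586
APPEND 37: p_11 = 37·305575092340951 + 73353205256230 = 11379631621871417, q_11 = 37·11291548502586 + 2710532683229 = 420497827278911 → 11379631621871417/420497827278911
APPEND 37: p_12 = 37·11379631621871417 + 305575092340951 = 421351945101583380, q_12 = 37·420497827278911 + 11291548502586 = 15569711157822293 → 421351945101583380/15569711157822293
APPEND 36: p_13 = 36·421351945101583380 + 11379631621871417 = 15180049655278873097, q_13 = 36·15569711157822293 + 420497827278911 = 560930099508881459 → 15180049655278873097/560930099508881459
APPEND 8: p_14 = 8·15180049655278873097 + 421351945101583380 = 121861749187332568156, q_14 = 8·560930099508881459 + 15569711157822293 = 4503010507228873965 → 121861749187332568156/4503010507228873965
APPEND 7: p_15 = 7·121861749187332568156 + 15180049655278873097 = 868212293966606850189, q_15 = 7·4503010507228873965 + 560930099508881459 = 32082003650110999214 → 868212293966606850189/32082003650110999214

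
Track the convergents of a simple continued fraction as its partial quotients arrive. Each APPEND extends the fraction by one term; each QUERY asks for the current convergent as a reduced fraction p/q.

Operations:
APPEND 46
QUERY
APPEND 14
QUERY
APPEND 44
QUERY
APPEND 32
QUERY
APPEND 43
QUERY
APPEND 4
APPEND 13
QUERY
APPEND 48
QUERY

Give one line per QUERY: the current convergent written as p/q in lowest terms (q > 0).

46/1
645/14
28426/617
910277/19758
39170337/850211
2087861462/45318037
100374941801/2178686378

APPEND 46: p_0 = 46·1 + 0 = 46, q_0 = 46·0 + 1 = 1 → 46/1
APPEND 14: p_1 = 14·46 + 1 = 645, q_1 = 14·1 + 0 = 14 → 645/14
APPEND 44: p_2 = 44·645 + 46 = 28426, q_2 = 44·14 + 1 = 617 → 28426/617
APPEND 32: p_3 = 32·28426 + 645 = 910277, q_3 = 32·617 + 14 = 19758 → 910277/19758
APPEND 43: p_4 = 43·910277 + 28426 = 39170337, q_4 = 43·19758 + 617 = 850211 → 39170337/850211
APPEND 4: p_5 = 4·39170337 + 910277 = 157591625, q_5 = 4·850211 + 19758 = 3420602 → 157591625/3420602
APPEND 13: p_6 = 13·157591625 + 39170337 = 2087861462, q_6 = 13·3420602 + 850211 = 45318037 → 2087861462/45318037
APPEND 48: p_7 = 48·2087861462 + 157591625 = 100374941801, q_7 = 48·45318037 + 3420602 = 2178686378 → 100374941801/2178686378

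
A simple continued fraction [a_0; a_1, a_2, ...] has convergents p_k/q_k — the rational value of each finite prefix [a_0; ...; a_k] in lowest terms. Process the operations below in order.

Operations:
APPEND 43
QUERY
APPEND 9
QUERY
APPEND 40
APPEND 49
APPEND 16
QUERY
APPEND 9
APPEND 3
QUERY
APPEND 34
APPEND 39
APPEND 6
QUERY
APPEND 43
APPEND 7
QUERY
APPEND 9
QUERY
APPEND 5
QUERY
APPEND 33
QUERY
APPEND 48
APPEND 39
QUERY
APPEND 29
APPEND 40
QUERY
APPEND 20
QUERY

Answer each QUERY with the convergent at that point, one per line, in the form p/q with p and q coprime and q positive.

APPEND 43: p_0 = 43·1 + 0 = 43, q_0 = 43·0 + 1 = 1 → 43/1
APPEND 9: p_1 = 9·43 + 1 = 388, q_1 = 9·1 + 0 = 9 → 388/9
APPEND 40: p_2 = 40·388 + 43 = 15563, q_2 = 40·9 + 1 = 361 → 15563/361
APPEND 49: p_3 = 49·15563 + 388 = 762975, q_3 = 49·361 + 9 = 17698 → 762975/17698
APPEND 16: p_4 = 16·762975 + 15563 = 12223163, q_4 = 16·17698 + 361 = 283529 → 12223163/283529
APPEND 9: p_5 = 9·12223163 + 762975 = 110771442, q_5 = 9·283529 + 17698 = 2569459 → 110771442/2569459
APPEND 3: p_6 = 3·110771442 + 12223163 = 344537489, q_6 = 3·2569459 + 283529 = 7991906 → 344537489/7991906
APPEND 34: p_7 = 34·344537489 + 110771442 = 11825046068, q_7 = 34·7991906 + 2569459 = 274294263 → 11825046068/274294263
APPEND 39: p_8 = 39·11825046068 + 344537489 = 461521334141, q_8 = 39·274294263 + 7991906 = 10705468163 → 461521334141/10705468163
APPEND 6: p_9 = 6·461521334141 + 11825046068 = 2780953050914, q_9 = 6·10705468163 + 274294263 = 64507103241 → 2780953050914/64507103241
APPEND 43: p_10 = 43·2780953050914 + 461521334141 = 120042502523443, q_10 = 43·64507103241 + 10705468163 = 2784510907526 → 120042502523443/2784510907526
APPEND 7: p_11 = 7·120042502523443 + 2780953050914 = 843078470715015, q_11 = 7·2784510907526 + 64507103241 = 19556083455923 → 843078470715015/19556083455923
APPEND 9: p_12 = 9·843078470715015 + 120042502523443 = 7707748738958578, q_12 = 9·19556083455923 + 2784510907526 = 178789262010833 → 7707748738958578/178789262010833
APPEND 5: p_13 = 5·7707748738958578 + 843078470715015 = 39381822165507905, q_13 = 5·178789262010833 + 19556083455923 = 913502393510088 → 39381822165507905/913502393510088
APPEND 33: p_14 = 33·39381822165507905 + 7707748738958578 = 1307307880200719443, q_14 = 33·913502393510088 + 178789262010833 = 30324368247843737 → 1307307880200719443/30324368247843737
APPEND 48: p_15 = 48·1307307880200719443 + 39381822165507905 = 62790160071800041169, q_15 = 48·30324368247843737 + 913502393510088 = 1456483178290009464 → 62790160071800041169/1456483178290009464
APPEND 39: p_16 = 39·62790160071800041169 + 1307307880200719443 = 2450123550680402325034, q_16 = 39·1456483178290009464 + 30324368247843737 = 56833168321558212833 → 2450123550680402325034/56833168321558212833
APPEND 29: p_17 = 29·2450123550680402325034 + 62790160071800041169 = 71116373129803467467155, q_17 = 29·56833168321558212833 + 1456483178290009464 = 1649618364503478181621 → 71116373129803467467155/1649618364503478181621
APPEND 40: p_18 = 40·71116373129803467467155 + 2450123550680402325034 = 2847105048742819101011234, q_18 = 40·1649618364503478181621 + 56833168321558212833 = 66041567748460685477673 → 2847105048742819101011234/66041567748460685477673
APPEND 20: p_19 = 20·2847105048742819101011234 + 71116373129803467467155 = 57013217347986185487691835, q_19 = 20·66041567748460685477673 + 1649618364503478181621 = 1322480973333717187735081 → 57013217347986185487691835/1322480973333717187735081

43/1
388/9
12223163/283529
344537489/7991906
2780953050914/64507103241
843078470715015/19556083455923
7707748738958578/178789262010833
39381822165507905/913502393510088
1307307880200719443/30324368247843737
2450123550680402325034/56833168321558212833
2847105048742819101011234/66041567748460685477673
57013217347986185487691835/1322480973333717187735081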